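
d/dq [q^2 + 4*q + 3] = 2*q + 4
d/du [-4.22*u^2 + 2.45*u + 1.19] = 2.45 - 8.44*u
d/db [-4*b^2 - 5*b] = -8*b - 5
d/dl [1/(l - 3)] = -1/(l - 3)^2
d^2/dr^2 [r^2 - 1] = 2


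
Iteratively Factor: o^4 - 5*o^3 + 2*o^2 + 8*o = (o - 4)*(o^3 - o^2 - 2*o) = o*(o - 4)*(o^2 - o - 2) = o*(o - 4)*(o - 2)*(o + 1)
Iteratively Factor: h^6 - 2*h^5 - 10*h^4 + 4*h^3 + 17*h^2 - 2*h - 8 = (h + 1)*(h^5 - 3*h^4 - 7*h^3 + 11*h^2 + 6*h - 8) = (h + 1)^2*(h^4 - 4*h^3 - 3*h^2 + 14*h - 8) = (h - 1)*(h + 1)^2*(h^3 - 3*h^2 - 6*h + 8) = (h - 4)*(h - 1)*(h + 1)^2*(h^2 + h - 2) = (h - 4)*(h - 1)^2*(h + 1)^2*(h + 2)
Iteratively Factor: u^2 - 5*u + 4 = (u - 4)*(u - 1)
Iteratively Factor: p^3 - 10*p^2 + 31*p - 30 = (p - 3)*(p^2 - 7*p + 10) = (p - 5)*(p - 3)*(p - 2)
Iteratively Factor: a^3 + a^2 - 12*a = (a)*(a^2 + a - 12) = a*(a + 4)*(a - 3)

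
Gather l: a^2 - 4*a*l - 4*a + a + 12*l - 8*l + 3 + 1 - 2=a^2 - 3*a + l*(4 - 4*a) + 2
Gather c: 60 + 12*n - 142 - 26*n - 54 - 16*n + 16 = -30*n - 120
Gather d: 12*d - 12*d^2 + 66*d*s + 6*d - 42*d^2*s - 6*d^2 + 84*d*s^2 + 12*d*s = d^2*(-42*s - 18) + d*(84*s^2 + 78*s + 18)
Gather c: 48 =48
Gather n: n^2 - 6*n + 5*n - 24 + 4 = n^2 - n - 20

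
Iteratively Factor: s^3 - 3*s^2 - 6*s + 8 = (s - 4)*(s^2 + s - 2) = (s - 4)*(s + 2)*(s - 1)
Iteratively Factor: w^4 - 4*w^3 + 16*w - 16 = (w + 2)*(w^3 - 6*w^2 + 12*w - 8) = (w - 2)*(w + 2)*(w^2 - 4*w + 4) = (w - 2)^2*(w + 2)*(w - 2)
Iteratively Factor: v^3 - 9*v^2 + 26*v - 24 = (v - 4)*(v^2 - 5*v + 6) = (v - 4)*(v - 3)*(v - 2)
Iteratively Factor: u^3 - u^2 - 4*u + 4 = (u - 2)*(u^2 + u - 2) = (u - 2)*(u + 2)*(u - 1)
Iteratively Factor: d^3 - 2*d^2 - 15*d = (d + 3)*(d^2 - 5*d) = d*(d + 3)*(d - 5)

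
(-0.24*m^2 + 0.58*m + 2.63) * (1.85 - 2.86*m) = 0.6864*m^3 - 2.1028*m^2 - 6.4488*m + 4.8655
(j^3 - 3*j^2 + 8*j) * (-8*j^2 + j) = -8*j^5 + 25*j^4 - 67*j^3 + 8*j^2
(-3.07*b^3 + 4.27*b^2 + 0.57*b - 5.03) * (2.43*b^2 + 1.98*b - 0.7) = -7.4601*b^5 + 4.2975*b^4 + 11.9887*b^3 - 14.0833*b^2 - 10.3584*b + 3.521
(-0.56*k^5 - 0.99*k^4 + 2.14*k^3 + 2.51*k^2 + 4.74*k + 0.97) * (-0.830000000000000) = 0.4648*k^5 + 0.8217*k^4 - 1.7762*k^3 - 2.0833*k^2 - 3.9342*k - 0.8051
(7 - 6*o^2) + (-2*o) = -6*o^2 - 2*o + 7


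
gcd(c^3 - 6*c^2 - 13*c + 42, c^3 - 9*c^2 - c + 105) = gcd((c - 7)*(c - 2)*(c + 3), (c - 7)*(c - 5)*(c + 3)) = c^2 - 4*c - 21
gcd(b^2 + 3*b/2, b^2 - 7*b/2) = b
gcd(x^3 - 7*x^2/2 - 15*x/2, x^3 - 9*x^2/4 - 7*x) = x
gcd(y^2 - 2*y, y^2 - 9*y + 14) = y - 2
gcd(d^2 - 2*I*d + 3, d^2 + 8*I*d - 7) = d + I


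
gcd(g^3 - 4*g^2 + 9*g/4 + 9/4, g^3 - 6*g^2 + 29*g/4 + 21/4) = g^2 - 5*g/2 - 3/2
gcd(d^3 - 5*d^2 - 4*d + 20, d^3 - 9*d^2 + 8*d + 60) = d^2 - 3*d - 10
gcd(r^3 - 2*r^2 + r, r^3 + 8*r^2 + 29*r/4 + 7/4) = 1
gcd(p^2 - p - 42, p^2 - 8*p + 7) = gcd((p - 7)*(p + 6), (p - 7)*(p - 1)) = p - 7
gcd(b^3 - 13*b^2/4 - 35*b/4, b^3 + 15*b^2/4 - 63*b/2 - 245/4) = b^2 - 13*b/4 - 35/4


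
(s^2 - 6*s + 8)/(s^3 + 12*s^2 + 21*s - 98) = (s - 4)/(s^2 + 14*s + 49)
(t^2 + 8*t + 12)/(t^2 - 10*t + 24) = (t^2 + 8*t + 12)/(t^2 - 10*t + 24)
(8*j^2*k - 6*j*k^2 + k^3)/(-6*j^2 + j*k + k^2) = k*(-4*j + k)/(3*j + k)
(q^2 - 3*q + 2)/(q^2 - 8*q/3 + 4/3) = 3*(q - 1)/(3*q - 2)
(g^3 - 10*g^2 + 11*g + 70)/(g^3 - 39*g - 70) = (g - 5)/(g + 5)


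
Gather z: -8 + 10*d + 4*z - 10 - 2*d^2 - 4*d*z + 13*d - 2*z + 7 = -2*d^2 + 23*d + z*(2 - 4*d) - 11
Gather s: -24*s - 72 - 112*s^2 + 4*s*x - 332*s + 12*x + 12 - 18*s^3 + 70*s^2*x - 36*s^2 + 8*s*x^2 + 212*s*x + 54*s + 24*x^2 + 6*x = -18*s^3 + s^2*(70*x - 148) + s*(8*x^2 + 216*x - 302) + 24*x^2 + 18*x - 60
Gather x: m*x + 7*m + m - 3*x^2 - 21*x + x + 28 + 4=8*m - 3*x^2 + x*(m - 20) + 32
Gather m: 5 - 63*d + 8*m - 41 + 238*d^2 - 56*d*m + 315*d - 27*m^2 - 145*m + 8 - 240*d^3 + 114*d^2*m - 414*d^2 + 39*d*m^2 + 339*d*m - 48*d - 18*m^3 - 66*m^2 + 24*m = -240*d^3 - 176*d^2 + 204*d - 18*m^3 + m^2*(39*d - 93) + m*(114*d^2 + 283*d - 113) - 28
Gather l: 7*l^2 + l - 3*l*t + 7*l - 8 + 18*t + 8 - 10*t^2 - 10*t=7*l^2 + l*(8 - 3*t) - 10*t^2 + 8*t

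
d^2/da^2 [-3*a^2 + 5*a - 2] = -6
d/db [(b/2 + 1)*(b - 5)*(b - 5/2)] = 3*b^2/2 - 11*b/2 - 5/4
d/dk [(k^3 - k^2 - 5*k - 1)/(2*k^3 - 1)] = (2*k^4 + 20*k^3 + 3*k^2 + 2*k + 5)/(4*k^6 - 4*k^3 + 1)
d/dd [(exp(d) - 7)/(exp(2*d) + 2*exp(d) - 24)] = (-2*(exp(d) - 7)*(exp(d) + 1) + exp(2*d) + 2*exp(d) - 24)*exp(d)/(exp(2*d) + 2*exp(d) - 24)^2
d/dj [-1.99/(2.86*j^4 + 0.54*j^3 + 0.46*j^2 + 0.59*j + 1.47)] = (22.7656*j^3 + 3.2238*j^2 + 1.8308*j + 1.1741)/(2.86*j^4 + 0.54*j^3 + 0.46*j^2 + 0.59*j + 1.47)^2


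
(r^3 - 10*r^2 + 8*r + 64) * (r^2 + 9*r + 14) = r^5 - r^4 - 68*r^3 - 4*r^2 + 688*r + 896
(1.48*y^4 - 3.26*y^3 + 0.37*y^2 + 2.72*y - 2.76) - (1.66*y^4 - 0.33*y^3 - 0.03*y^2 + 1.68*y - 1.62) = -0.18*y^4 - 2.93*y^3 + 0.4*y^2 + 1.04*y - 1.14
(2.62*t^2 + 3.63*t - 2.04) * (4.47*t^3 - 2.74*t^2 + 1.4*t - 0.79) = 11.7114*t^5 + 9.0473*t^4 - 15.397*t^3 + 8.6018*t^2 - 5.7237*t + 1.6116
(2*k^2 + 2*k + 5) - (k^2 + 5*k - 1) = k^2 - 3*k + 6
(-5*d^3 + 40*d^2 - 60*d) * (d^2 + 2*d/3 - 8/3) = -5*d^5 + 110*d^4/3 - 20*d^3 - 440*d^2/3 + 160*d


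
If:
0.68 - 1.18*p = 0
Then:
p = 0.58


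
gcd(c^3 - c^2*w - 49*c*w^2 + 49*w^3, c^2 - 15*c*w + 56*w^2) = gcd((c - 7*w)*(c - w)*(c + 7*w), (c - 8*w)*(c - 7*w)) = -c + 7*w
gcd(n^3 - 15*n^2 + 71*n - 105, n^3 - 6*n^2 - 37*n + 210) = n^2 - 12*n + 35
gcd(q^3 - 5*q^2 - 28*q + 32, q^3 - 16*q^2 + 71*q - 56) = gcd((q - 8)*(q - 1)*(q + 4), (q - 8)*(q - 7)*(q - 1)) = q^2 - 9*q + 8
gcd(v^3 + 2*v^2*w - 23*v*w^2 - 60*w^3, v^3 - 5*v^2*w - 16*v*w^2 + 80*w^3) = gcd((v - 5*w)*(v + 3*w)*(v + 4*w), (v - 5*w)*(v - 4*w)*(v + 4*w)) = v^2 - v*w - 20*w^2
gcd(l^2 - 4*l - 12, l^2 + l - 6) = 1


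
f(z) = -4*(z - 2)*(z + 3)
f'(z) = -8*z - 4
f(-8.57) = -235.50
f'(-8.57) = 64.56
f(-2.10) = 14.76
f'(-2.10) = 12.80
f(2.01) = -0.20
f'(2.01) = -20.08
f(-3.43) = -9.34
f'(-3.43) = 23.44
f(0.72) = 19.05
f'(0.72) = -9.76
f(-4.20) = -29.76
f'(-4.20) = 29.60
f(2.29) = -6.14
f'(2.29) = -22.32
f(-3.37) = -7.95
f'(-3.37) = 22.96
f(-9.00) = -264.00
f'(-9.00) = 68.00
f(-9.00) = -264.00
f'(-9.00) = 68.00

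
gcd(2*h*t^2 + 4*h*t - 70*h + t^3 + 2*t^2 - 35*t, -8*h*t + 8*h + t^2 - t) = 1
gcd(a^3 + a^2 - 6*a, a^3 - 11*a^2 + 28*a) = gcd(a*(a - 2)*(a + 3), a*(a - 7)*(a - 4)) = a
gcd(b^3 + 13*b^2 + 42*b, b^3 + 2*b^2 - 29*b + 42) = b + 7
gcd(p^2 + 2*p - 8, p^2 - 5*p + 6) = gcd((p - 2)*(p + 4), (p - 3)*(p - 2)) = p - 2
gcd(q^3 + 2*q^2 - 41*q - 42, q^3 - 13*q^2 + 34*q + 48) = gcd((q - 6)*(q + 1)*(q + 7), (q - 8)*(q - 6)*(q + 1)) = q^2 - 5*q - 6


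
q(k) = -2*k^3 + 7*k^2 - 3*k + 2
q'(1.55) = 4.28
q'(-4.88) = -214.21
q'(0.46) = 2.17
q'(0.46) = 2.17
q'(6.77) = -183.22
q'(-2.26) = -65.29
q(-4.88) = 415.77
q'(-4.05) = -158.12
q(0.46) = 1.91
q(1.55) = 6.72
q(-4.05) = 261.83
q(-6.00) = 704.00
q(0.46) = 1.91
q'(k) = -6*k^2 + 14*k - 3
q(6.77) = -318.06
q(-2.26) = 67.62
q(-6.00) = 704.00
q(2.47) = 7.16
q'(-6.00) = -303.00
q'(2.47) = -5.03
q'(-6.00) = -303.00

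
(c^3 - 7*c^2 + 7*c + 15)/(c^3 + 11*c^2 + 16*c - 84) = (c^3 - 7*c^2 + 7*c + 15)/(c^3 + 11*c^2 + 16*c - 84)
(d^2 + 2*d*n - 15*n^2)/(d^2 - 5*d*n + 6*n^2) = (d + 5*n)/(d - 2*n)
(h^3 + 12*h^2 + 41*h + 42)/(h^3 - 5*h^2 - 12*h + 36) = (h^2 + 9*h + 14)/(h^2 - 8*h + 12)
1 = 1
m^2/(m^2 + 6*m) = m/(m + 6)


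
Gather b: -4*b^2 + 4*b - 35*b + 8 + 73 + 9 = -4*b^2 - 31*b + 90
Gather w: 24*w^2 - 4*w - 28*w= 24*w^2 - 32*w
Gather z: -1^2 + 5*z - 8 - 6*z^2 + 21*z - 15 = -6*z^2 + 26*z - 24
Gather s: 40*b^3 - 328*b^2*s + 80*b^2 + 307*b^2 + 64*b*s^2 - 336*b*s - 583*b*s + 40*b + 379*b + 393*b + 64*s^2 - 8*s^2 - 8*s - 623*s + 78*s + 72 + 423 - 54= 40*b^3 + 387*b^2 + 812*b + s^2*(64*b + 56) + s*(-328*b^2 - 919*b - 553) + 441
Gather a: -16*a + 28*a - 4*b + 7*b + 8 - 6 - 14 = 12*a + 3*b - 12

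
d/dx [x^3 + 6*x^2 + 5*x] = 3*x^2 + 12*x + 5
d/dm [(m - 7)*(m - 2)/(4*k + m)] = ((4*k + m)*(2*m - 9) - (m - 7)*(m - 2))/(4*k + m)^2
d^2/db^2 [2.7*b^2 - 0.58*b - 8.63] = 5.40000000000000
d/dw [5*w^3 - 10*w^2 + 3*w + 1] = 15*w^2 - 20*w + 3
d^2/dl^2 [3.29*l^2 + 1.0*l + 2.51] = 6.58000000000000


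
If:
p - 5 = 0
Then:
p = 5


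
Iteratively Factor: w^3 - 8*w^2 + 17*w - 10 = (w - 5)*(w^2 - 3*w + 2) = (w - 5)*(w - 1)*(w - 2)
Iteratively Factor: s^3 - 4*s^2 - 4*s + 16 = (s - 4)*(s^2 - 4) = (s - 4)*(s + 2)*(s - 2)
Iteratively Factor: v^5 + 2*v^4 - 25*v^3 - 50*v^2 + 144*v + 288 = (v + 4)*(v^4 - 2*v^3 - 17*v^2 + 18*v + 72) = (v + 2)*(v + 4)*(v^3 - 4*v^2 - 9*v + 36) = (v - 4)*(v + 2)*(v + 4)*(v^2 - 9) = (v - 4)*(v - 3)*(v + 2)*(v + 4)*(v + 3)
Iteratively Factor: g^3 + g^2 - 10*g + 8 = (g + 4)*(g^2 - 3*g + 2) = (g - 1)*(g + 4)*(g - 2)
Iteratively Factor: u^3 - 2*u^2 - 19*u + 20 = (u - 1)*(u^2 - u - 20) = (u - 1)*(u + 4)*(u - 5)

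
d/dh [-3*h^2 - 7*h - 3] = -6*h - 7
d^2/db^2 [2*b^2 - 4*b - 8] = 4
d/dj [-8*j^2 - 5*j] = -16*j - 5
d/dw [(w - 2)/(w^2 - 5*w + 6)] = -1/(w^2 - 6*w + 9)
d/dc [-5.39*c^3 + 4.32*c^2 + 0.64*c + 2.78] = -16.17*c^2 + 8.64*c + 0.64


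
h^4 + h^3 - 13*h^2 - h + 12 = (h - 3)*(h - 1)*(h + 1)*(h + 4)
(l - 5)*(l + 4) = l^2 - l - 20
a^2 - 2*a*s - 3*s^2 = (a - 3*s)*(a + s)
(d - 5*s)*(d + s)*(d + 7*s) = d^3 + 3*d^2*s - 33*d*s^2 - 35*s^3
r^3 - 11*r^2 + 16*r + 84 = (r - 7)*(r - 6)*(r + 2)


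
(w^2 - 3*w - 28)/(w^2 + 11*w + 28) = (w - 7)/(w + 7)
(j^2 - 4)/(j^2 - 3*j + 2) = (j + 2)/(j - 1)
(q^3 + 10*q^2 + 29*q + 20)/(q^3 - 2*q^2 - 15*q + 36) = (q^2 + 6*q + 5)/(q^2 - 6*q + 9)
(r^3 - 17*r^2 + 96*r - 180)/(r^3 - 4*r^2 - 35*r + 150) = (r^2 - 12*r + 36)/(r^2 + r - 30)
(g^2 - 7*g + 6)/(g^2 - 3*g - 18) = (g - 1)/(g + 3)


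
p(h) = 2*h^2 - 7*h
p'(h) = 4*h - 7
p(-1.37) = 13.34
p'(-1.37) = -12.48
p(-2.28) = 26.36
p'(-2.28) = -16.12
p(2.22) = -5.68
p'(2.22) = 1.88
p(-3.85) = 56.60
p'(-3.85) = -22.40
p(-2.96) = 38.24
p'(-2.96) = -18.84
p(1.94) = -6.05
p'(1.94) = 0.76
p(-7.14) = 151.94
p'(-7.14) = -35.56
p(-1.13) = 10.46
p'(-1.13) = -11.52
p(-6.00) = 114.00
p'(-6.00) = -31.00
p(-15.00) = 555.00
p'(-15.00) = -67.00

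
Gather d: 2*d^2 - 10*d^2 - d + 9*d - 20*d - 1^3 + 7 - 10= -8*d^2 - 12*d - 4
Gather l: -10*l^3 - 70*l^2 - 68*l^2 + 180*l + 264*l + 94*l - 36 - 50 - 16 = -10*l^3 - 138*l^2 + 538*l - 102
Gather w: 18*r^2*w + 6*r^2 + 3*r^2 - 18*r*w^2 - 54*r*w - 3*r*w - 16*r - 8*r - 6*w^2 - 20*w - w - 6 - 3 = 9*r^2 - 24*r + w^2*(-18*r - 6) + w*(18*r^2 - 57*r - 21) - 9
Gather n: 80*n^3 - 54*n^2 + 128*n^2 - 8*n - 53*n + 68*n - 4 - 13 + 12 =80*n^3 + 74*n^2 + 7*n - 5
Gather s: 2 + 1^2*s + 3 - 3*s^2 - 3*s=-3*s^2 - 2*s + 5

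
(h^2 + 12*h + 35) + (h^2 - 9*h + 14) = 2*h^2 + 3*h + 49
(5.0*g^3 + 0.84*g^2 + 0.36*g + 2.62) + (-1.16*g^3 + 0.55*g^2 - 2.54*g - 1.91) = 3.84*g^3 + 1.39*g^2 - 2.18*g + 0.71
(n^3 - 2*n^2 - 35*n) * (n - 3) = n^4 - 5*n^3 - 29*n^2 + 105*n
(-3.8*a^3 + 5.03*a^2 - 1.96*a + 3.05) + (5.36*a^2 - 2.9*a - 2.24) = -3.8*a^3 + 10.39*a^2 - 4.86*a + 0.81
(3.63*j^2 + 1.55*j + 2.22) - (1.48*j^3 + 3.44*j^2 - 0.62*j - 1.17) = -1.48*j^3 + 0.19*j^2 + 2.17*j + 3.39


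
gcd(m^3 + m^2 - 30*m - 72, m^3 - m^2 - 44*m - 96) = m^2 + 7*m + 12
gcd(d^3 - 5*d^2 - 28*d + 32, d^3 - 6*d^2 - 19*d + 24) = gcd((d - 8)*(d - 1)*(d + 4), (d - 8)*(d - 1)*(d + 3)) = d^2 - 9*d + 8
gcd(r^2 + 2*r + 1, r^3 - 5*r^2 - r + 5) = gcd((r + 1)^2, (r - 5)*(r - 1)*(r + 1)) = r + 1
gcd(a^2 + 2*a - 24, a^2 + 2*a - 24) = a^2 + 2*a - 24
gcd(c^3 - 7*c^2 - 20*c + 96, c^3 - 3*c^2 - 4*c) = 1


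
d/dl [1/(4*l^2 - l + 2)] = (1 - 8*l)/(4*l^2 - l + 2)^2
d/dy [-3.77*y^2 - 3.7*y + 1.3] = -7.54*y - 3.7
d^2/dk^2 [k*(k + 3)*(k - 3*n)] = 6*k - 6*n + 6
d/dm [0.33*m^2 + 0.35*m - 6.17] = 0.66*m + 0.35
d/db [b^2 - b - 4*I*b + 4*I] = 2*b - 1 - 4*I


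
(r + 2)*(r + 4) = r^2 + 6*r + 8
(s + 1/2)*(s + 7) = s^2 + 15*s/2 + 7/2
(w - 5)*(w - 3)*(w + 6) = w^3 - 2*w^2 - 33*w + 90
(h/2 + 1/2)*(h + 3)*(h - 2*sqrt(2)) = h^3/2 - sqrt(2)*h^2 + 2*h^2 - 4*sqrt(2)*h + 3*h/2 - 3*sqrt(2)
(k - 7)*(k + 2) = k^2 - 5*k - 14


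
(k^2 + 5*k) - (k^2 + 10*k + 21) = -5*k - 21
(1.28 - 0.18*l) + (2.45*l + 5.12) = 2.27*l + 6.4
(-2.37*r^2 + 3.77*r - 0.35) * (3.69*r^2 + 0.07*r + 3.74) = -8.7453*r^4 + 13.7454*r^3 - 9.8914*r^2 + 14.0753*r - 1.309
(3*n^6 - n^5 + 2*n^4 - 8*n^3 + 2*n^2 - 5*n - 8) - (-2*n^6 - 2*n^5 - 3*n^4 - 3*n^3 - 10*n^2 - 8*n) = 5*n^6 + n^5 + 5*n^4 - 5*n^3 + 12*n^2 + 3*n - 8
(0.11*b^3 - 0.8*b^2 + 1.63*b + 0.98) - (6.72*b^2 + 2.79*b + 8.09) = 0.11*b^3 - 7.52*b^2 - 1.16*b - 7.11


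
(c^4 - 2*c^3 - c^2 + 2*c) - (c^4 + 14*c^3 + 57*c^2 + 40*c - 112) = -16*c^3 - 58*c^2 - 38*c + 112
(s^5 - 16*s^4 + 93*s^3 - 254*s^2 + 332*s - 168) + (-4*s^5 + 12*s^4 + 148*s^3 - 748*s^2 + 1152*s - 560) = -3*s^5 - 4*s^4 + 241*s^3 - 1002*s^2 + 1484*s - 728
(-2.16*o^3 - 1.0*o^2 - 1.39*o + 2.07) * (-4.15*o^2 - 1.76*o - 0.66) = 8.964*o^5 + 7.9516*o^4 + 8.9541*o^3 - 5.4841*o^2 - 2.7258*o - 1.3662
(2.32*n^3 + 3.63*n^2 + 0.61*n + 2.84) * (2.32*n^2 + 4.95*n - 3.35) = 5.3824*n^5 + 19.9056*n^4 + 11.6117*n^3 - 2.5522*n^2 + 12.0145*n - 9.514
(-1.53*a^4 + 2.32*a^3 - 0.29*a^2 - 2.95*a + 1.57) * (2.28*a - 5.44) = -3.4884*a^5 + 13.6128*a^4 - 13.282*a^3 - 5.1484*a^2 + 19.6276*a - 8.5408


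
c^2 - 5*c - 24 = (c - 8)*(c + 3)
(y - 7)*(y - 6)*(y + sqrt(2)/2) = y^3 - 13*y^2 + sqrt(2)*y^2/2 - 13*sqrt(2)*y/2 + 42*y + 21*sqrt(2)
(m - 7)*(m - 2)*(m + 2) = m^3 - 7*m^2 - 4*m + 28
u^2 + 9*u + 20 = (u + 4)*(u + 5)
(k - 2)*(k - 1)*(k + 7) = k^3 + 4*k^2 - 19*k + 14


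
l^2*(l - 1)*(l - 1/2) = l^4 - 3*l^3/2 + l^2/2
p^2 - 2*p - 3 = (p - 3)*(p + 1)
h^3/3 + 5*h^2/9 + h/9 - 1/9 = (h/3 + 1/3)*(h - 1/3)*(h + 1)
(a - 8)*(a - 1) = a^2 - 9*a + 8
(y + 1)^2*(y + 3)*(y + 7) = y^4 + 12*y^3 + 42*y^2 + 52*y + 21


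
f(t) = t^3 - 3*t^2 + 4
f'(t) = 3*t^2 - 6*t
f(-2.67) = -36.42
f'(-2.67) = 37.41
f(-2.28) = -23.45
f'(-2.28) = 29.28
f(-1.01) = -0.09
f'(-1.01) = 9.12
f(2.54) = 1.03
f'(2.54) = 4.11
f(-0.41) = 3.43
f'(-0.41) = 2.96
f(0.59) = 3.16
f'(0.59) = -2.50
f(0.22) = 3.87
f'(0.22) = -1.17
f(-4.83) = -178.67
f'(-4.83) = 98.97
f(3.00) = 4.00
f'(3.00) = 9.00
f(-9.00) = -968.00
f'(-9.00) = 297.00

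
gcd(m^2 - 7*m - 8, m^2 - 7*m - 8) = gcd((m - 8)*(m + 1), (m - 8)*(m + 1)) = m^2 - 7*m - 8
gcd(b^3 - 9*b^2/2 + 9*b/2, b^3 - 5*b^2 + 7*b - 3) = b - 3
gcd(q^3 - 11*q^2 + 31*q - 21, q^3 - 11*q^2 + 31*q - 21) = q^3 - 11*q^2 + 31*q - 21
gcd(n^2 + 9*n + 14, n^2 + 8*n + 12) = n + 2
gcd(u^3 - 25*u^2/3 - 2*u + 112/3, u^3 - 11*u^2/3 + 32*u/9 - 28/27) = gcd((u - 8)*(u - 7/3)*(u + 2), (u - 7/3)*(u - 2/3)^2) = u - 7/3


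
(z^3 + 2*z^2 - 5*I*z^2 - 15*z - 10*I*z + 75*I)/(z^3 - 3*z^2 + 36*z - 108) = (z^2 + 5*z*(1 - I) - 25*I)/(z^2 + 36)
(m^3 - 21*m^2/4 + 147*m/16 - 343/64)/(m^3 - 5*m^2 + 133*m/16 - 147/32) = (4*m - 7)/(2*(2*m - 3))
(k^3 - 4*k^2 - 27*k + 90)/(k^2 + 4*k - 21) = (k^2 - k - 30)/(k + 7)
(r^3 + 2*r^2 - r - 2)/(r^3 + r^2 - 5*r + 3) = (r^2 + 3*r + 2)/(r^2 + 2*r - 3)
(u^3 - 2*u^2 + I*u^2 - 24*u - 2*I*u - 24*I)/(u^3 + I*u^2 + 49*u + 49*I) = (u^2 - 2*u - 24)/(u^2 + 49)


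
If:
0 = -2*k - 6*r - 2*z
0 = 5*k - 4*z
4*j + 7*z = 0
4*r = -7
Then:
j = -245/48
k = 7/3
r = -7/4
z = 35/12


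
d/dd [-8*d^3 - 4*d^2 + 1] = 8*d*(-3*d - 1)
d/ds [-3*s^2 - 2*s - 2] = -6*s - 2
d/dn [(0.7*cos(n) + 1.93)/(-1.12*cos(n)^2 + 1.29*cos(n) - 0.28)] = (-0.784*cos(n)^2 - 4.3232*cos(n) + 2.6857)*sin(n)/(1.2544*cos(n)^4 - 2.8896*cos(n)^3 + 2.2913*cos(n)^2 - 0.7224*cos(n) + 0.0784)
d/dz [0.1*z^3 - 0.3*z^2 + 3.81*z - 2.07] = 0.3*z^2 - 0.6*z + 3.81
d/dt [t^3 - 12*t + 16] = 3*t^2 - 12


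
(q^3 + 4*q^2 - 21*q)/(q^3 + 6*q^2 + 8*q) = (q^2 + 4*q - 21)/(q^2 + 6*q + 8)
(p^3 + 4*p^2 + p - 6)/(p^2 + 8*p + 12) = (p^2 + 2*p - 3)/(p + 6)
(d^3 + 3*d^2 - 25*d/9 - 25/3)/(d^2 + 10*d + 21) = (d^2 - 25/9)/(d + 7)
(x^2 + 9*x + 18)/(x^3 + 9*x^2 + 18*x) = 1/x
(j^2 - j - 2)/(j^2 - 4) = (j + 1)/(j + 2)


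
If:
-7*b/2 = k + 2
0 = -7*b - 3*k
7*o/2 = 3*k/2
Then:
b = -12/7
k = 4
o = 12/7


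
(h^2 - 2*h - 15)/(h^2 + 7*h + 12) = (h - 5)/(h + 4)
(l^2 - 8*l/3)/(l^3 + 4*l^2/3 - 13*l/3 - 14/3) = l*(3*l - 8)/(3*l^3 + 4*l^2 - 13*l - 14)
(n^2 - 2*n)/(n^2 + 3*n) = (n - 2)/(n + 3)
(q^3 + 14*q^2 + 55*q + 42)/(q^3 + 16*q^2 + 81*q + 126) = (q + 1)/(q + 3)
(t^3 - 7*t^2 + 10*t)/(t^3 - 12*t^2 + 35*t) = (t - 2)/(t - 7)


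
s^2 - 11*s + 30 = (s - 6)*(s - 5)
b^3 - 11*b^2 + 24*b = b*(b - 8)*(b - 3)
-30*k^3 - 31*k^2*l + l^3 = (-6*k + l)*(k + l)*(5*k + l)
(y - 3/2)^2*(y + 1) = y^3 - 2*y^2 - 3*y/4 + 9/4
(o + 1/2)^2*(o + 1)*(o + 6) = o^4 + 8*o^3 + 53*o^2/4 + 31*o/4 + 3/2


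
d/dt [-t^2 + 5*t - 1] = 5 - 2*t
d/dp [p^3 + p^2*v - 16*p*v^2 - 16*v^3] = 3*p^2 + 2*p*v - 16*v^2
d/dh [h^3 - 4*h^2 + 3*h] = 3*h^2 - 8*h + 3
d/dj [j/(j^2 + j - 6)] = (j^2 - j*(2*j + 1) + j - 6)/(j^2 + j - 6)^2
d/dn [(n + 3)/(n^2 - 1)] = (n^2 - 2*n*(n + 3) - 1)/(n^2 - 1)^2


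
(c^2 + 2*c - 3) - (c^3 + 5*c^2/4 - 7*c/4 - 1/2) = -c^3 - c^2/4 + 15*c/4 - 5/2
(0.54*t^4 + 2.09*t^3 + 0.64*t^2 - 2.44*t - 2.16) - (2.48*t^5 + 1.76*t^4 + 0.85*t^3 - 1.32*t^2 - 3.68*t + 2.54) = -2.48*t^5 - 1.22*t^4 + 1.24*t^3 + 1.96*t^2 + 1.24*t - 4.7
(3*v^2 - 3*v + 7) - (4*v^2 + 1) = -v^2 - 3*v + 6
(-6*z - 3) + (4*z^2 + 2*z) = 4*z^2 - 4*z - 3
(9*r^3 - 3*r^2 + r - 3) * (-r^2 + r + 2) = -9*r^5 + 12*r^4 + 14*r^3 - 2*r^2 - r - 6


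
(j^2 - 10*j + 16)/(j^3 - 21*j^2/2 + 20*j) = 2*(j - 2)/(j*(2*j - 5))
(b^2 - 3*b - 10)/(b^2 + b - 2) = (b - 5)/(b - 1)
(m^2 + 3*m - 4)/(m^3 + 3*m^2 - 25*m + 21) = (m + 4)/(m^2 + 4*m - 21)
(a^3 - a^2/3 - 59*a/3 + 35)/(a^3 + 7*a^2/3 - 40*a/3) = (3*a^2 - 16*a + 21)/(a*(3*a - 8))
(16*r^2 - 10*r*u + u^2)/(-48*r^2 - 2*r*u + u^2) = (-2*r + u)/(6*r + u)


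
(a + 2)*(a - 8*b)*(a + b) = a^3 - 7*a^2*b + 2*a^2 - 8*a*b^2 - 14*a*b - 16*b^2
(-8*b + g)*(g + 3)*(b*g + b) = -8*b^2*g^2 - 32*b^2*g - 24*b^2 + b*g^3 + 4*b*g^2 + 3*b*g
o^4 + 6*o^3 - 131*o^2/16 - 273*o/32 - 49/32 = (o - 7/4)*(o + 1/4)*(o + 1/2)*(o + 7)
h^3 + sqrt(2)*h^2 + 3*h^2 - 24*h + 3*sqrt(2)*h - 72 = (h + 3)*(h - 3*sqrt(2))*(h + 4*sqrt(2))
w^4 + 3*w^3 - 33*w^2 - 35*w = w*(w - 5)*(w + 1)*(w + 7)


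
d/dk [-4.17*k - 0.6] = -4.17000000000000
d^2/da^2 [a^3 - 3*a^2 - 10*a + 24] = 6*a - 6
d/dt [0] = 0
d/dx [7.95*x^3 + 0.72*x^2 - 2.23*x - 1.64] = 23.85*x^2 + 1.44*x - 2.23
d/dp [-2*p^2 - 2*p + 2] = -4*p - 2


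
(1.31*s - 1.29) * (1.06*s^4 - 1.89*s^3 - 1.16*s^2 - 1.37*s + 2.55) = 1.3886*s^5 - 3.8433*s^4 + 0.9185*s^3 - 0.2983*s^2 + 5.1078*s - 3.2895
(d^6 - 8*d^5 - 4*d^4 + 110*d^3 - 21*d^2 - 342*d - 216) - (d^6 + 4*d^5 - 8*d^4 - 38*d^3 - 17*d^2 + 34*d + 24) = -12*d^5 + 4*d^4 + 148*d^3 - 4*d^2 - 376*d - 240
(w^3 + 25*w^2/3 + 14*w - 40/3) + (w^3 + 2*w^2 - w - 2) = 2*w^3 + 31*w^2/3 + 13*w - 46/3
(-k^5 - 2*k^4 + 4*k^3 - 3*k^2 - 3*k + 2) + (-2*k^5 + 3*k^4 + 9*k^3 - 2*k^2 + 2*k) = -3*k^5 + k^4 + 13*k^3 - 5*k^2 - k + 2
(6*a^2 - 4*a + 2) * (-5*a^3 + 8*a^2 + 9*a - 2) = -30*a^5 + 68*a^4 + 12*a^3 - 32*a^2 + 26*a - 4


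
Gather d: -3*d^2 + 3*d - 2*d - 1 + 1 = -3*d^2 + d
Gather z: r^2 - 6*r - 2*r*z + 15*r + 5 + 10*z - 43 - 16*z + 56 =r^2 + 9*r + z*(-2*r - 6) + 18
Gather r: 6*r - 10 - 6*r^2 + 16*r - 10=-6*r^2 + 22*r - 20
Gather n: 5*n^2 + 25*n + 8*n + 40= 5*n^2 + 33*n + 40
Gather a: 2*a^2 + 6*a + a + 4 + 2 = 2*a^2 + 7*a + 6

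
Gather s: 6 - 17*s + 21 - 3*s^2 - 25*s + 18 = -3*s^2 - 42*s + 45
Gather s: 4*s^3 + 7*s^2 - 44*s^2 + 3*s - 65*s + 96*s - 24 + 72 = 4*s^3 - 37*s^2 + 34*s + 48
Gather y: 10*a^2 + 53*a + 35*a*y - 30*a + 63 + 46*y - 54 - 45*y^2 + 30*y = 10*a^2 + 23*a - 45*y^2 + y*(35*a + 76) + 9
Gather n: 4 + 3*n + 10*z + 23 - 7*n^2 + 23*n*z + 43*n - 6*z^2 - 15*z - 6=-7*n^2 + n*(23*z + 46) - 6*z^2 - 5*z + 21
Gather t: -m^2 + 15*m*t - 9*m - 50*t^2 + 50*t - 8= -m^2 - 9*m - 50*t^2 + t*(15*m + 50) - 8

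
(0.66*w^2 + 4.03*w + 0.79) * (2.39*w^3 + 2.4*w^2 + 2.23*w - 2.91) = 1.5774*w^5 + 11.2157*w^4 + 13.0319*w^3 + 8.9623*w^2 - 9.9656*w - 2.2989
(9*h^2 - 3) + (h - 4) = 9*h^2 + h - 7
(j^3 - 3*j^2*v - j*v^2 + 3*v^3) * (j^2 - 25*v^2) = j^5 - 3*j^4*v - 26*j^3*v^2 + 78*j^2*v^3 + 25*j*v^4 - 75*v^5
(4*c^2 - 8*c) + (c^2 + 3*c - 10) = 5*c^2 - 5*c - 10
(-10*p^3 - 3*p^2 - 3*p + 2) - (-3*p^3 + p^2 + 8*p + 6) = -7*p^3 - 4*p^2 - 11*p - 4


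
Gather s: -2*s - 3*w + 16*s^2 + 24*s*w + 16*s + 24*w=16*s^2 + s*(24*w + 14) + 21*w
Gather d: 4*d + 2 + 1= 4*d + 3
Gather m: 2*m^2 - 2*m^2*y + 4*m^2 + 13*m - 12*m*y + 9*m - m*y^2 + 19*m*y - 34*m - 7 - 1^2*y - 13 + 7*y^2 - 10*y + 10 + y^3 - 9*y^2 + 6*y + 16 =m^2*(6 - 2*y) + m*(-y^2 + 7*y - 12) + y^3 - 2*y^2 - 5*y + 6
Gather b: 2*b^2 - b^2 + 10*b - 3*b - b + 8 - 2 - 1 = b^2 + 6*b + 5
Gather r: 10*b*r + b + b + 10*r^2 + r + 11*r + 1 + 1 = 2*b + 10*r^2 + r*(10*b + 12) + 2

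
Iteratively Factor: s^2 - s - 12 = (s + 3)*(s - 4)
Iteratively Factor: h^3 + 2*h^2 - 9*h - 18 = (h + 3)*(h^2 - h - 6) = (h - 3)*(h + 3)*(h + 2)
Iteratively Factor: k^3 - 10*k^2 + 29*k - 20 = (k - 4)*(k^2 - 6*k + 5) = (k - 4)*(k - 1)*(k - 5)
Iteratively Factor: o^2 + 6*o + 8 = (o + 2)*(o + 4)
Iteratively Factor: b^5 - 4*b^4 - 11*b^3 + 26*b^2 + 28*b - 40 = (b + 2)*(b^4 - 6*b^3 + b^2 + 24*b - 20) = (b + 2)^2*(b^3 - 8*b^2 + 17*b - 10) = (b - 1)*(b + 2)^2*(b^2 - 7*b + 10) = (b - 2)*(b - 1)*(b + 2)^2*(b - 5)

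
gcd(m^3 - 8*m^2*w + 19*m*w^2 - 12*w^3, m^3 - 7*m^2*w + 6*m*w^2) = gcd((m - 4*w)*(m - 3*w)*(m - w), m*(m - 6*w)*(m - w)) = -m + w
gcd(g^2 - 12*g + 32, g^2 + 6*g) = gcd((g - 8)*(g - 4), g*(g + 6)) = 1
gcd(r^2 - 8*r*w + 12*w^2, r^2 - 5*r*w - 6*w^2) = r - 6*w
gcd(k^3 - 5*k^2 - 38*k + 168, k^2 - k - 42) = k^2 - k - 42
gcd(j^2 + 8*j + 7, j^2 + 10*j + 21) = j + 7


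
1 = 1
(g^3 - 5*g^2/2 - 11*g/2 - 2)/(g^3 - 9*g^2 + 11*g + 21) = (g^2 - 7*g/2 - 2)/(g^2 - 10*g + 21)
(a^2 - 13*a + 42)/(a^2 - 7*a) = (a - 6)/a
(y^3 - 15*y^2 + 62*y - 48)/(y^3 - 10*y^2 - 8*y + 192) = (y - 1)/(y + 4)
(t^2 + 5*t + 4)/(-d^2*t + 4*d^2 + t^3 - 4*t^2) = (t^2 + 5*t + 4)/(-d^2*t + 4*d^2 + t^3 - 4*t^2)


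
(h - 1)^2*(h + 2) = h^3 - 3*h + 2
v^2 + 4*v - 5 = (v - 1)*(v + 5)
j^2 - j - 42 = (j - 7)*(j + 6)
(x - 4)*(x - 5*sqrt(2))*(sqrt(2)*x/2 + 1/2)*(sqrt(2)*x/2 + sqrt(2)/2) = x^4/2 - 9*sqrt(2)*x^3/4 - 3*x^3/2 - 9*x^2/2 + 27*sqrt(2)*x^2/4 + 15*x/2 + 9*sqrt(2)*x + 10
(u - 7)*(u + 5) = u^2 - 2*u - 35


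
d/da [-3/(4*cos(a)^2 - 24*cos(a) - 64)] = 3*(3 - cos(a))*sin(a)/(2*(sin(a)^2 + 6*cos(a) + 15)^2)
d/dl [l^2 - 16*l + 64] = 2*l - 16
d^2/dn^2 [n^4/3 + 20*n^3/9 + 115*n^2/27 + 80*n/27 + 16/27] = 4*n^2 + 40*n/3 + 230/27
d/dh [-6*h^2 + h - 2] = 1 - 12*h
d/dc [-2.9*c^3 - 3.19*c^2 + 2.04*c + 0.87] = -8.7*c^2 - 6.38*c + 2.04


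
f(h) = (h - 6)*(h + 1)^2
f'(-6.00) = 145.00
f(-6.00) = -300.00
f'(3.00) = -8.00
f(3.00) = -48.00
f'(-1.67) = 10.73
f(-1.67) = -3.44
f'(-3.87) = 64.89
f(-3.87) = -81.30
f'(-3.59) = 56.38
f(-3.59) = -64.33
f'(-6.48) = 166.81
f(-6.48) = -374.78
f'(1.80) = -15.68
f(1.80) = -32.93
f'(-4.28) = 78.20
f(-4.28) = -110.60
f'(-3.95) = 67.41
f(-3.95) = -86.59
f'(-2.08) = 18.62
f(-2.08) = -9.42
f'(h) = (h - 6)*(2*h + 2) + (h + 1)^2 = (h + 1)*(3*h - 11)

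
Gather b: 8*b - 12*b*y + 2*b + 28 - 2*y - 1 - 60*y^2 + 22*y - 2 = b*(10 - 12*y) - 60*y^2 + 20*y + 25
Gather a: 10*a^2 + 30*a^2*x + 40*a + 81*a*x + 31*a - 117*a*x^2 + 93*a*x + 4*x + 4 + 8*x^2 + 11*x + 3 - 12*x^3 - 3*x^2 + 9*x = a^2*(30*x + 10) + a*(-117*x^2 + 174*x + 71) - 12*x^3 + 5*x^2 + 24*x + 7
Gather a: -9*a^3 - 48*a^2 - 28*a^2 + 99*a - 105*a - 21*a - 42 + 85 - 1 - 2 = -9*a^3 - 76*a^2 - 27*a + 40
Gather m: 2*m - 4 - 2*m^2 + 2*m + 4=-2*m^2 + 4*m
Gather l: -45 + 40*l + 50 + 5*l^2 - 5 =5*l^2 + 40*l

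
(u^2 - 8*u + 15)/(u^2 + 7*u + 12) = (u^2 - 8*u + 15)/(u^2 + 7*u + 12)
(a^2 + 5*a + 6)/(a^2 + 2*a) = (a + 3)/a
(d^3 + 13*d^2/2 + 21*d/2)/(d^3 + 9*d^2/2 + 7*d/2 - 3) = d*(2*d + 7)/(2*d^2 + 3*d - 2)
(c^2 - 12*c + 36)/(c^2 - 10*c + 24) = (c - 6)/(c - 4)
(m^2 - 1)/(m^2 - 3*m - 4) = (m - 1)/(m - 4)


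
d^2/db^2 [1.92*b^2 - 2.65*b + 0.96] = 3.84000000000000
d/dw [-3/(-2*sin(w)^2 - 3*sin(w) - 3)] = -3*(4*sin(w) + 3)*cos(w)/(3*sin(w) - cos(2*w) + 4)^2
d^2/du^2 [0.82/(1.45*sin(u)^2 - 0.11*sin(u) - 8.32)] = (6.8962*sin(u)^4 - 0.39237*sin(u)^3 + 29.235542*sin(u)^2 + 0.034276*sin(u) - 19.804804)/(-1.45*sin(u)^2 + 0.11*sin(u) + 8.32)^3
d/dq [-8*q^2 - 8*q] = -16*q - 8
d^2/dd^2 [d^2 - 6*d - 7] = 2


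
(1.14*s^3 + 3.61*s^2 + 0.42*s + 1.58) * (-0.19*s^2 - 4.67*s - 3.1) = -0.2166*s^5 - 6.0097*s^4 - 20.4725*s^3 - 13.4526*s^2 - 8.6806*s - 4.898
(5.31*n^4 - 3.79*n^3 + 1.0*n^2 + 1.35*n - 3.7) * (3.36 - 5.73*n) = -30.4263*n^5 + 39.5583*n^4 - 18.4644*n^3 - 4.3755*n^2 + 25.737*n - 12.432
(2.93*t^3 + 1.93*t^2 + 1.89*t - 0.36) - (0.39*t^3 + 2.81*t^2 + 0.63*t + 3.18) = 2.54*t^3 - 0.88*t^2 + 1.26*t - 3.54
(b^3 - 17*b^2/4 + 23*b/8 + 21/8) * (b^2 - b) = b^5 - 21*b^4/4 + 57*b^3/8 - b^2/4 - 21*b/8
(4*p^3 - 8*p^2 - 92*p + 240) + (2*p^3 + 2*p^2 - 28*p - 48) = 6*p^3 - 6*p^2 - 120*p + 192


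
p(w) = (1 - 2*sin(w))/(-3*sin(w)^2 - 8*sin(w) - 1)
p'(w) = (1 - 2*sin(w))*(6*sin(w)*cos(w) + 8*cos(w))/(-3*sin(w)^2 - 8*sin(w) - 1)^2 - 2*cos(w)/(-3*sin(w)^2 - 8*sin(w) - 1) = 2*(-3*sin(w)^2 + 3*sin(w) + 5)*cos(w)/(3*sin(w)^2 + 8*sin(w) + 1)^2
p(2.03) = 0.07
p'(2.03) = -0.04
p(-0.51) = 0.90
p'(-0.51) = 1.03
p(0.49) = -0.01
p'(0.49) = 0.34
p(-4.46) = 0.08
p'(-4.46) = -0.02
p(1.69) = 0.08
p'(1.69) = -0.01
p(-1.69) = 0.75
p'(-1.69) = 0.01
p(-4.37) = 0.08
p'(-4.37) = -0.03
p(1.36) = 0.08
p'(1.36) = 0.02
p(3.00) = -0.33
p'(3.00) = -2.22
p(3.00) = -0.33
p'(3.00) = -2.22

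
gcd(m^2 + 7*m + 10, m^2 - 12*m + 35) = 1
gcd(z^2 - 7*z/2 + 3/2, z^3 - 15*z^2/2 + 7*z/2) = z - 1/2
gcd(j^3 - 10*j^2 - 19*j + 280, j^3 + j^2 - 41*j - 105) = j^2 - 2*j - 35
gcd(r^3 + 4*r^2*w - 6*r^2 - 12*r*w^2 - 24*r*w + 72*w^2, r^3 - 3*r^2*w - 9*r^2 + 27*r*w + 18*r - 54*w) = r - 6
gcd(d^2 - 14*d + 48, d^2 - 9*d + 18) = d - 6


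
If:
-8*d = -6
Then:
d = 3/4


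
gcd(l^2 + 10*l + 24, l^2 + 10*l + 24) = l^2 + 10*l + 24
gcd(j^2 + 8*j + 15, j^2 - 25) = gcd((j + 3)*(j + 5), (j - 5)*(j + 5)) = j + 5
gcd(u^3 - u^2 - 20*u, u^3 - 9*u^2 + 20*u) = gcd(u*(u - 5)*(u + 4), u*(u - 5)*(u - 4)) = u^2 - 5*u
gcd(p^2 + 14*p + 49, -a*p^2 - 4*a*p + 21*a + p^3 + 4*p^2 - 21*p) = p + 7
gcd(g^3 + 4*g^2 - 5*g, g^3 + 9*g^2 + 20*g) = g^2 + 5*g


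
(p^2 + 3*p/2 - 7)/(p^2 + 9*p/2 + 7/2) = (p - 2)/(p + 1)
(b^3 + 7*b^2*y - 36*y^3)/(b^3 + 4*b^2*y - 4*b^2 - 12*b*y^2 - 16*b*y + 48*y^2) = (b + 3*y)/(b - 4)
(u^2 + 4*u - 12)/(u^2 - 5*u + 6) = (u + 6)/(u - 3)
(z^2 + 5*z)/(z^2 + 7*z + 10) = z/(z + 2)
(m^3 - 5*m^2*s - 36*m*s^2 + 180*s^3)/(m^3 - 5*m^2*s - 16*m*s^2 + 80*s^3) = (-m^2 + 36*s^2)/(-m^2 + 16*s^2)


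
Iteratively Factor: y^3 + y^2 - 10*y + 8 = (y - 1)*(y^2 + 2*y - 8) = (y - 2)*(y - 1)*(y + 4)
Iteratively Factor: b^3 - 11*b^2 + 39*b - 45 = (b - 5)*(b^2 - 6*b + 9) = (b - 5)*(b - 3)*(b - 3)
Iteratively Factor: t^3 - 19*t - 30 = (t + 3)*(t^2 - 3*t - 10) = (t + 2)*(t + 3)*(t - 5)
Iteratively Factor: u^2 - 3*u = (u)*(u - 3)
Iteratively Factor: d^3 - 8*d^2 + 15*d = (d - 5)*(d^2 - 3*d) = d*(d - 5)*(d - 3)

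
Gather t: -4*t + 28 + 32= 60 - 4*t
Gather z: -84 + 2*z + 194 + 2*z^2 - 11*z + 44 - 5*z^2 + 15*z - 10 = -3*z^2 + 6*z + 144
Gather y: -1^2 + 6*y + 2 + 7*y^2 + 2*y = 7*y^2 + 8*y + 1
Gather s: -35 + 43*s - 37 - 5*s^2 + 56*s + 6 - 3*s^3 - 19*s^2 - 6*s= -3*s^3 - 24*s^2 + 93*s - 66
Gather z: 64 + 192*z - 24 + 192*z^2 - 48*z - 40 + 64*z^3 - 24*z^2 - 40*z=64*z^3 + 168*z^2 + 104*z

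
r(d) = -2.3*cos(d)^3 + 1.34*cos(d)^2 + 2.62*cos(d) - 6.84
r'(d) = 6.9*sin(d)*cos(d)^2 - 2.68*sin(d)*cos(d) - 2.62*sin(d)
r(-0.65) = -5.07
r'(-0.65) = 0.23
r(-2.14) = -7.50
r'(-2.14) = -0.70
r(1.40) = -6.37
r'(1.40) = -2.83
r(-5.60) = -5.07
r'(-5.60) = -0.35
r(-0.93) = -5.29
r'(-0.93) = 1.41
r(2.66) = -6.51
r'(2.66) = 2.40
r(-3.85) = -7.05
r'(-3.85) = 2.21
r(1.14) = -5.68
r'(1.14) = -2.30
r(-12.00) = -5.06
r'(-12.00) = 0.02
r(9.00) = -6.38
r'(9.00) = 2.29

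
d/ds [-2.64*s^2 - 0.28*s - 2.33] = -5.28*s - 0.28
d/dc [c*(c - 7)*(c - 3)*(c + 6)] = 4*c^3 - 12*c^2 - 78*c + 126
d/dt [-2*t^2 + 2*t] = 2 - 4*t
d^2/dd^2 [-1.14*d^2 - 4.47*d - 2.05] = -2.28000000000000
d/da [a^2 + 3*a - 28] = 2*a + 3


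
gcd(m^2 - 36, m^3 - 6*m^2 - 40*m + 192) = m + 6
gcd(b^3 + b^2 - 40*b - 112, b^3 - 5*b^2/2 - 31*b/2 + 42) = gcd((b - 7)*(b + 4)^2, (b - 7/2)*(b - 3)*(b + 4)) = b + 4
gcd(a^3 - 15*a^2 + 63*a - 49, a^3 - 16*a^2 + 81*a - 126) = a - 7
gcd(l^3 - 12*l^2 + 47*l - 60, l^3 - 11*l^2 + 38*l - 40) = l^2 - 9*l + 20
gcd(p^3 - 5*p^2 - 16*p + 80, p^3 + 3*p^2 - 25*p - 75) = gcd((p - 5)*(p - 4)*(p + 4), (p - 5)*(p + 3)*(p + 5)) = p - 5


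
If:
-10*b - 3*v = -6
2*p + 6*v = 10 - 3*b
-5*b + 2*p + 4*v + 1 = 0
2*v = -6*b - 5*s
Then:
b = 21/4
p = 349/8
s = -1/10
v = -31/2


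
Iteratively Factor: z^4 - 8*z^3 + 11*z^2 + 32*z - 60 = (z - 5)*(z^3 - 3*z^2 - 4*z + 12) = (z - 5)*(z - 3)*(z^2 - 4) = (z - 5)*(z - 3)*(z + 2)*(z - 2)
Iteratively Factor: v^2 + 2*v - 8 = (v - 2)*(v + 4)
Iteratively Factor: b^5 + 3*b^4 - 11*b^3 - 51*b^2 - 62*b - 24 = (b - 4)*(b^4 + 7*b^3 + 17*b^2 + 17*b + 6) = (b - 4)*(b + 1)*(b^3 + 6*b^2 + 11*b + 6) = (b - 4)*(b + 1)^2*(b^2 + 5*b + 6) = (b - 4)*(b + 1)^2*(b + 2)*(b + 3)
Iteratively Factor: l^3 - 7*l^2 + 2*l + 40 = (l + 2)*(l^2 - 9*l + 20) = (l - 4)*(l + 2)*(l - 5)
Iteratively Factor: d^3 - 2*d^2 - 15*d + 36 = (d - 3)*(d^2 + d - 12) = (d - 3)^2*(d + 4)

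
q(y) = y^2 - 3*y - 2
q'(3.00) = 3.00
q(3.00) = -2.00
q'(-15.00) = -33.00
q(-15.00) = 268.00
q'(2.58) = 2.16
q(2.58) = -3.08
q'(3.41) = 3.82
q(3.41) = -0.60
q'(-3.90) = -10.80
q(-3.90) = 24.91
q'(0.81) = -1.38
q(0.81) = -3.77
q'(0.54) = -1.92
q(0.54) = -3.33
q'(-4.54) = -12.08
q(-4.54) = 32.23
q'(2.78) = 2.56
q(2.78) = -2.61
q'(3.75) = 4.50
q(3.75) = 0.81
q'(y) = 2*y - 3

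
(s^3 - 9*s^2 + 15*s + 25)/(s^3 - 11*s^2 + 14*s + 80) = (s^2 - 4*s - 5)/(s^2 - 6*s - 16)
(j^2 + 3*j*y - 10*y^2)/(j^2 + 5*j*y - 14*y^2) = (j + 5*y)/(j + 7*y)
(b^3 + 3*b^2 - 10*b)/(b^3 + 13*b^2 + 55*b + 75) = b*(b - 2)/(b^2 + 8*b + 15)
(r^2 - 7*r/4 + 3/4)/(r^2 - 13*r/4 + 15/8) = 2*(r - 1)/(2*r - 5)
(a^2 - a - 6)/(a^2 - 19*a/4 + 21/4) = 4*(a + 2)/(4*a - 7)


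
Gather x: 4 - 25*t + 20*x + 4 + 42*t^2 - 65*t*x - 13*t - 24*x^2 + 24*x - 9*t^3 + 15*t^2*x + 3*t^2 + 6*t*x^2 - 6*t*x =-9*t^3 + 45*t^2 - 38*t + x^2*(6*t - 24) + x*(15*t^2 - 71*t + 44) + 8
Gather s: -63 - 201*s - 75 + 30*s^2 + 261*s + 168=30*s^2 + 60*s + 30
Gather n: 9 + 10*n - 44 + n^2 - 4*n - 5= n^2 + 6*n - 40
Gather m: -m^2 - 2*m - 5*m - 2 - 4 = -m^2 - 7*m - 6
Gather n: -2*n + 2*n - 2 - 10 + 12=0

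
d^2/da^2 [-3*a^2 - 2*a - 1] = -6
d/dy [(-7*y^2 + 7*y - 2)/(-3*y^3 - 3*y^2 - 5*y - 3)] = (-21*y^4 + 42*y^3 + 38*y^2 + 30*y - 31)/(9*y^6 + 18*y^5 + 39*y^4 + 48*y^3 + 43*y^2 + 30*y + 9)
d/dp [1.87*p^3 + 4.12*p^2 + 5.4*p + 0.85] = 5.61*p^2 + 8.24*p + 5.4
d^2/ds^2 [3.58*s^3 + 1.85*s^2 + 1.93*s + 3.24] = 21.48*s + 3.7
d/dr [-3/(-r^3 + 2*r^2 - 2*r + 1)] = 3*(-3*r^2 + 4*r - 2)/(r^3 - 2*r^2 + 2*r - 1)^2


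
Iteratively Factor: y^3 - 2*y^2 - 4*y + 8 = (y - 2)*(y^2 - 4) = (y - 2)*(y + 2)*(y - 2)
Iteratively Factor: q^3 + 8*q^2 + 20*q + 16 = (q + 4)*(q^2 + 4*q + 4) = (q + 2)*(q + 4)*(q + 2)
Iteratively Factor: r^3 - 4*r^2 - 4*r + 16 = (r + 2)*(r^2 - 6*r + 8) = (r - 2)*(r + 2)*(r - 4)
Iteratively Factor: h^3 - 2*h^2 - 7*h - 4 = (h + 1)*(h^2 - 3*h - 4) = (h - 4)*(h + 1)*(h + 1)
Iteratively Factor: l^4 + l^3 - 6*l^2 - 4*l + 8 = (l - 1)*(l^3 + 2*l^2 - 4*l - 8) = (l - 2)*(l - 1)*(l^2 + 4*l + 4) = (l - 2)*(l - 1)*(l + 2)*(l + 2)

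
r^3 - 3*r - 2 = (r - 2)*(r + 1)^2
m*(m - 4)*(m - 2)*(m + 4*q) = m^4 + 4*m^3*q - 6*m^3 - 24*m^2*q + 8*m^2 + 32*m*q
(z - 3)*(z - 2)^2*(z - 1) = z^4 - 8*z^3 + 23*z^2 - 28*z + 12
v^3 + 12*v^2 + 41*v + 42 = (v + 2)*(v + 3)*(v + 7)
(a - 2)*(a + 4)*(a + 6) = a^3 + 8*a^2 + 4*a - 48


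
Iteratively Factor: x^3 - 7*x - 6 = (x + 1)*(x^2 - x - 6) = (x - 3)*(x + 1)*(x + 2)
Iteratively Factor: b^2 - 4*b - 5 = (b - 5)*(b + 1)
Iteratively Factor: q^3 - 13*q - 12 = (q - 4)*(q^2 + 4*q + 3) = (q - 4)*(q + 1)*(q + 3)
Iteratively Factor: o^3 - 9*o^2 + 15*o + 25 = (o - 5)*(o^2 - 4*o - 5) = (o - 5)*(o + 1)*(o - 5)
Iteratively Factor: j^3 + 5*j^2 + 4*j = (j + 1)*(j^2 + 4*j) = (j + 1)*(j + 4)*(j)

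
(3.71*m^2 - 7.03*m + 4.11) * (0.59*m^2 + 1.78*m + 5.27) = 2.1889*m^4 + 2.4561*m^3 + 9.4632*m^2 - 29.7323*m + 21.6597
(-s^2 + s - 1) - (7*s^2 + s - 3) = 2 - 8*s^2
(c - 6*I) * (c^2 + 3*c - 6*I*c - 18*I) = c^3 + 3*c^2 - 12*I*c^2 - 36*c - 36*I*c - 108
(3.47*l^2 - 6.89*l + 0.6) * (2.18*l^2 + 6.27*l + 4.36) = 7.5646*l^4 + 6.7367*l^3 - 26.7631*l^2 - 26.2784*l + 2.616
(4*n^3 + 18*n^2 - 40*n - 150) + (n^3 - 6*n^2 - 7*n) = 5*n^3 + 12*n^2 - 47*n - 150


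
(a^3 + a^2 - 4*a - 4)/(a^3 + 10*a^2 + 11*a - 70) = (a^2 + 3*a + 2)/(a^2 + 12*a + 35)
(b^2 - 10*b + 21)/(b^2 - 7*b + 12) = (b - 7)/(b - 4)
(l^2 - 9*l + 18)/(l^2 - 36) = (l - 3)/(l + 6)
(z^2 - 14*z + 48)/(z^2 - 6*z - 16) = (z - 6)/(z + 2)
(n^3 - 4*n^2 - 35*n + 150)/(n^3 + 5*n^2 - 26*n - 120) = (n - 5)/(n + 4)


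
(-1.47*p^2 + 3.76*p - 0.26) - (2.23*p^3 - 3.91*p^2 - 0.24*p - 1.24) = -2.23*p^3 + 2.44*p^2 + 4.0*p + 0.98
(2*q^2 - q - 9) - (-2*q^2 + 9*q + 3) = 4*q^2 - 10*q - 12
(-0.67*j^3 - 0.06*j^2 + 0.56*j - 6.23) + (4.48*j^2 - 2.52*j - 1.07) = -0.67*j^3 + 4.42*j^2 - 1.96*j - 7.3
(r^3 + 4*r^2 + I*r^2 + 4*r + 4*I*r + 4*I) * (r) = r^4 + 4*r^3 + I*r^3 + 4*r^2 + 4*I*r^2 + 4*I*r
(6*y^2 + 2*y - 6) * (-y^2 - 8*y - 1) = -6*y^4 - 50*y^3 - 16*y^2 + 46*y + 6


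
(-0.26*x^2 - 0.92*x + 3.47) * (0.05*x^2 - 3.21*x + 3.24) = -0.013*x^4 + 0.7886*x^3 + 2.2843*x^2 - 14.1195*x + 11.2428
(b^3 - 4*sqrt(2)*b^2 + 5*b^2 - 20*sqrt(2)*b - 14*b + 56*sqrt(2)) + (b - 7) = b^3 - 4*sqrt(2)*b^2 + 5*b^2 - 20*sqrt(2)*b - 13*b - 7 + 56*sqrt(2)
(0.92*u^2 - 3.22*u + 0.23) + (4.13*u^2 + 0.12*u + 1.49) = 5.05*u^2 - 3.1*u + 1.72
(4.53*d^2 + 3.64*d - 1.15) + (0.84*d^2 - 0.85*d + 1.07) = 5.37*d^2 + 2.79*d - 0.0799999999999998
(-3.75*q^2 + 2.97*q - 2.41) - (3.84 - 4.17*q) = -3.75*q^2 + 7.14*q - 6.25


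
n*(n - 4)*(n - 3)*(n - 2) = n^4 - 9*n^3 + 26*n^2 - 24*n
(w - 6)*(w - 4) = w^2 - 10*w + 24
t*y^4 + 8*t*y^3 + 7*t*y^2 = y^2*(y + 7)*(t*y + t)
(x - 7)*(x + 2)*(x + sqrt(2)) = x^3 - 5*x^2 + sqrt(2)*x^2 - 14*x - 5*sqrt(2)*x - 14*sqrt(2)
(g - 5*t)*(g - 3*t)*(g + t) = g^3 - 7*g^2*t + 7*g*t^2 + 15*t^3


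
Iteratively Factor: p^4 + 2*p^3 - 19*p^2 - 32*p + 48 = (p + 3)*(p^3 - p^2 - 16*p + 16) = (p + 3)*(p + 4)*(p^2 - 5*p + 4) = (p - 1)*(p + 3)*(p + 4)*(p - 4)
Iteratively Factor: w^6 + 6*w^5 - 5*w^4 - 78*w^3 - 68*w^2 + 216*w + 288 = (w + 3)*(w^5 + 3*w^4 - 14*w^3 - 36*w^2 + 40*w + 96) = (w - 2)*(w + 3)*(w^4 + 5*w^3 - 4*w^2 - 44*w - 48) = (w - 3)*(w - 2)*(w + 3)*(w^3 + 8*w^2 + 20*w + 16) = (w - 3)*(w - 2)*(w + 2)*(w + 3)*(w^2 + 6*w + 8) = (w - 3)*(w - 2)*(w + 2)*(w + 3)*(w + 4)*(w + 2)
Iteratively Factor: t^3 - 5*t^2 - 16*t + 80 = (t - 4)*(t^2 - t - 20) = (t - 5)*(t - 4)*(t + 4)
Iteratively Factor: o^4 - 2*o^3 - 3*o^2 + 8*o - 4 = (o - 1)*(o^3 - o^2 - 4*o + 4) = (o - 1)^2*(o^2 - 4) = (o - 1)^2*(o + 2)*(o - 2)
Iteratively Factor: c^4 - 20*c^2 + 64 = (c + 4)*(c^3 - 4*c^2 - 4*c + 16) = (c - 4)*(c + 4)*(c^2 - 4) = (c - 4)*(c - 2)*(c + 4)*(c + 2)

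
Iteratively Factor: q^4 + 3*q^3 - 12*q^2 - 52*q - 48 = (q + 2)*(q^3 + q^2 - 14*q - 24) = (q + 2)*(q + 3)*(q^2 - 2*q - 8) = (q + 2)^2*(q + 3)*(q - 4)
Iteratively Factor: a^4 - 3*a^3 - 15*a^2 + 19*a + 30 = (a - 2)*(a^3 - a^2 - 17*a - 15) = (a - 5)*(a - 2)*(a^2 + 4*a + 3) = (a - 5)*(a - 2)*(a + 1)*(a + 3)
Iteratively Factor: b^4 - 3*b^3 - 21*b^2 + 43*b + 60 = (b + 4)*(b^3 - 7*b^2 + 7*b + 15) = (b - 5)*(b + 4)*(b^2 - 2*b - 3) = (b - 5)*(b + 1)*(b + 4)*(b - 3)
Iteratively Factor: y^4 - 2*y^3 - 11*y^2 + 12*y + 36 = (y - 3)*(y^3 + y^2 - 8*y - 12) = (y - 3)^2*(y^2 + 4*y + 4) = (y - 3)^2*(y + 2)*(y + 2)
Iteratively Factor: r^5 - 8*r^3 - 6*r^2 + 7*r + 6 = (r + 2)*(r^4 - 2*r^3 - 4*r^2 + 2*r + 3) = (r + 1)*(r + 2)*(r^3 - 3*r^2 - r + 3) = (r - 3)*(r + 1)*(r + 2)*(r^2 - 1) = (r - 3)*(r - 1)*(r + 1)*(r + 2)*(r + 1)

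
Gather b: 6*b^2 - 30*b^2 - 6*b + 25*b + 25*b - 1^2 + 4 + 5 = -24*b^2 + 44*b + 8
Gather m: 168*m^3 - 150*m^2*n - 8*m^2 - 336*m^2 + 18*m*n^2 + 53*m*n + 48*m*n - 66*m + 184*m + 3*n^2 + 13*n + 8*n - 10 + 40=168*m^3 + m^2*(-150*n - 344) + m*(18*n^2 + 101*n + 118) + 3*n^2 + 21*n + 30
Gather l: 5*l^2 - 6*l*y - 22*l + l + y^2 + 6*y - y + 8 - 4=5*l^2 + l*(-6*y - 21) + y^2 + 5*y + 4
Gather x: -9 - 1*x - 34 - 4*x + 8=-5*x - 35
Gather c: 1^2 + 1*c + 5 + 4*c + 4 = 5*c + 10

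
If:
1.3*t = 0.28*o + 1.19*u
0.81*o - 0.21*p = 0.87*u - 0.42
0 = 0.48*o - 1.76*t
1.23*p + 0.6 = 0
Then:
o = -0.69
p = -0.49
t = -0.19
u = -0.04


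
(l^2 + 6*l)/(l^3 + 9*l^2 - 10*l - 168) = l/(l^2 + 3*l - 28)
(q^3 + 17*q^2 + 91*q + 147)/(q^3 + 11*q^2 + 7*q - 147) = (q + 3)/(q - 3)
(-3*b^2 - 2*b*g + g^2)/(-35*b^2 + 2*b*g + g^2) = (-3*b^2 - 2*b*g + g^2)/(-35*b^2 + 2*b*g + g^2)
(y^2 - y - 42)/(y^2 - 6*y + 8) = (y^2 - y - 42)/(y^2 - 6*y + 8)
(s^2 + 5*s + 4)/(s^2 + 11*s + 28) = (s + 1)/(s + 7)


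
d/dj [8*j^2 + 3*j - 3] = 16*j + 3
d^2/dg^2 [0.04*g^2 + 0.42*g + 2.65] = 0.0800000000000000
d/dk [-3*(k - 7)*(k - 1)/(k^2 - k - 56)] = 21*(-k^2 + 18*k - 65)/(k^4 - 2*k^3 - 111*k^2 + 112*k + 3136)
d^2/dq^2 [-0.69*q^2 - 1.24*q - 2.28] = -1.38000000000000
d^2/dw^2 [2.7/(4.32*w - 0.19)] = 100.77696/(4.32*w - 0.19)^3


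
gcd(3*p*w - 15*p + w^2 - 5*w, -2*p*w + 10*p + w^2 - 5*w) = w - 5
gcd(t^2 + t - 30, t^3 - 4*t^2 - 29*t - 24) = 1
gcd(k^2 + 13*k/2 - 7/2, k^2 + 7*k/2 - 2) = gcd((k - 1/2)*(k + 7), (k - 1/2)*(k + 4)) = k - 1/2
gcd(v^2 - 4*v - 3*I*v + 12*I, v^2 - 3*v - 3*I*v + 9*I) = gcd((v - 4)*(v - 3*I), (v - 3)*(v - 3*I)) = v - 3*I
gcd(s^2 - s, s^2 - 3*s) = s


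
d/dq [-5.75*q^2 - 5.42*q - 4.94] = -11.5*q - 5.42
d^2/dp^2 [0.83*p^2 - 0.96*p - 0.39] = 1.66000000000000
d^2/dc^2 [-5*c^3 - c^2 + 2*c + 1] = -30*c - 2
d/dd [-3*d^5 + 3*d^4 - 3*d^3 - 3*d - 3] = -15*d^4 + 12*d^3 - 9*d^2 - 3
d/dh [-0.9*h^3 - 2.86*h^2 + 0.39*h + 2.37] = -2.7*h^2 - 5.72*h + 0.39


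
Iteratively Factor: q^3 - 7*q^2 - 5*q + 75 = (q - 5)*(q^2 - 2*q - 15) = (q - 5)*(q + 3)*(q - 5)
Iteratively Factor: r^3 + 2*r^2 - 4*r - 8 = (r + 2)*(r^2 - 4) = (r + 2)^2*(r - 2)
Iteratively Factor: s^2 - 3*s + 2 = (s - 1)*(s - 2)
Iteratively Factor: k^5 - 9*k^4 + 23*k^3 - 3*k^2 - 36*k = (k - 3)*(k^4 - 6*k^3 + 5*k^2 + 12*k) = (k - 4)*(k - 3)*(k^3 - 2*k^2 - 3*k) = k*(k - 4)*(k - 3)*(k^2 - 2*k - 3) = k*(k - 4)*(k - 3)*(k + 1)*(k - 3)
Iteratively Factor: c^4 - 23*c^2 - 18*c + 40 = (c - 1)*(c^3 + c^2 - 22*c - 40) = (c - 1)*(c + 4)*(c^2 - 3*c - 10) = (c - 5)*(c - 1)*(c + 4)*(c + 2)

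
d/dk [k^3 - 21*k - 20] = 3*k^2 - 21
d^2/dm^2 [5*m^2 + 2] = 10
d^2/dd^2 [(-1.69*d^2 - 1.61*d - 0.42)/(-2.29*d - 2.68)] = 8.919772/(12.008989*d^3 + 42.162564*d^2 + 49.343088*d + 19.248832)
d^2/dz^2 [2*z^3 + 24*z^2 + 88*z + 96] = 12*z + 48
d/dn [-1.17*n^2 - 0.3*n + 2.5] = -2.34*n - 0.3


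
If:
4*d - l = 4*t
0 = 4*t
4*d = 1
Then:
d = 1/4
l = 1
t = 0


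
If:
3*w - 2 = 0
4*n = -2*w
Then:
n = -1/3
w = 2/3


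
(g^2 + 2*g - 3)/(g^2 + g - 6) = (g - 1)/(g - 2)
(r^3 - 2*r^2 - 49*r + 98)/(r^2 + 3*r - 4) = (r^3 - 2*r^2 - 49*r + 98)/(r^2 + 3*r - 4)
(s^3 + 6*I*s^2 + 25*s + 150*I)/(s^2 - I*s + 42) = (s^2 + 25)/(s - 7*I)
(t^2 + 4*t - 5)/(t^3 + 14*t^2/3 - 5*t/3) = 3*(t - 1)/(t*(3*t - 1))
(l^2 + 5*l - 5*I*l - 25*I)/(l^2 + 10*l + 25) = (l - 5*I)/(l + 5)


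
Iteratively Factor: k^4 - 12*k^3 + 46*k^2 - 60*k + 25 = (k - 5)*(k^3 - 7*k^2 + 11*k - 5) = (k - 5)*(k - 1)*(k^2 - 6*k + 5) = (k - 5)*(k - 1)^2*(k - 5)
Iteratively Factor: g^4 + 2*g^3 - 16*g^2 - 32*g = (g - 4)*(g^3 + 6*g^2 + 8*g) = g*(g - 4)*(g^2 + 6*g + 8) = g*(g - 4)*(g + 2)*(g + 4)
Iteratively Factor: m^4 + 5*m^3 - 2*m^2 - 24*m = (m)*(m^3 + 5*m^2 - 2*m - 24) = m*(m + 4)*(m^2 + m - 6) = m*(m + 3)*(m + 4)*(m - 2)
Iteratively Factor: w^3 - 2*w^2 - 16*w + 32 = (w - 4)*(w^2 + 2*w - 8) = (w - 4)*(w - 2)*(w + 4)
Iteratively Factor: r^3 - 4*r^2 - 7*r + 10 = (r - 1)*(r^2 - 3*r - 10) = (r - 5)*(r - 1)*(r + 2)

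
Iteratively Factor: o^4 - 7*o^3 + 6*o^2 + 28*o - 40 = (o - 2)*(o^3 - 5*o^2 - 4*o + 20) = (o - 2)^2*(o^2 - 3*o - 10) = (o - 5)*(o - 2)^2*(o + 2)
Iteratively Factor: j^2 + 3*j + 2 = (j + 2)*(j + 1)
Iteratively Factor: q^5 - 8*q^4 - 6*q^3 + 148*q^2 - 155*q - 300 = (q + 4)*(q^4 - 12*q^3 + 42*q^2 - 20*q - 75) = (q - 3)*(q + 4)*(q^3 - 9*q^2 + 15*q + 25) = (q - 3)*(q + 1)*(q + 4)*(q^2 - 10*q + 25) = (q - 5)*(q - 3)*(q + 1)*(q + 4)*(q - 5)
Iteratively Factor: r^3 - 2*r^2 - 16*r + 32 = (r - 2)*(r^2 - 16) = (r - 4)*(r - 2)*(r + 4)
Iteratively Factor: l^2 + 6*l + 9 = (l + 3)*(l + 3)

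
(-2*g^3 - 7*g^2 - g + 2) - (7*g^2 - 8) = -2*g^3 - 14*g^2 - g + 10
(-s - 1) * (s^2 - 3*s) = -s^3 + 2*s^2 + 3*s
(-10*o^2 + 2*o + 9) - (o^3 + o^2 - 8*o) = -o^3 - 11*o^2 + 10*o + 9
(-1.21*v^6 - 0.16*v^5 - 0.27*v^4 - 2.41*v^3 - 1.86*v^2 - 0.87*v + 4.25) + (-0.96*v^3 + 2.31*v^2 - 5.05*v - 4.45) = -1.21*v^6 - 0.16*v^5 - 0.27*v^4 - 3.37*v^3 + 0.45*v^2 - 5.92*v - 0.2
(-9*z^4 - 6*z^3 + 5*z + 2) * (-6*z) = 54*z^5 + 36*z^4 - 30*z^2 - 12*z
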